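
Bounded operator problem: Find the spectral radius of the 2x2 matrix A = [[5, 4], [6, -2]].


For a 2x2 matrix, eigenvalues satisfy lambda^2 - (trace)*lambda + det = 0
trace = 5 + -2 = 3
det = 5*-2 - 4*6 = -34
discriminant = 3^2 - 4*(-34) = 145
spectral radius = max |eigenvalue| = 7.5208

7.5208


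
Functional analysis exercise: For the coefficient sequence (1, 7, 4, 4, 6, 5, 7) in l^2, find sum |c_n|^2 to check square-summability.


sum |c_n|^2 = 1^2 + 7^2 + 4^2 + 4^2 + 6^2 + 5^2 + 7^2
= 1 + 49 + 16 + 16 + 36 + 25 + 49
= 192

192


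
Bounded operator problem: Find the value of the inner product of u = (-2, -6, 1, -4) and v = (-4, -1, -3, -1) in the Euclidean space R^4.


Computing the standard inner product <u, v> = sum u_i * v_i
= -2*-4 + -6*-1 + 1*-3 + -4*-1
= 8 + 6 + -3 + 4
= 15

15


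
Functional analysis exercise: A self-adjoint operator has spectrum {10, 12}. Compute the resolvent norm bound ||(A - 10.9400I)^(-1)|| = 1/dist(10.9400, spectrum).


dist(10.9400, {10, 12}) = min(|10.9400 - 10|, |10.9400 - 12|)
= min(0.9400, 1.0600) = 0.9400
Resolvent bound = 1/0.9400 = 1.0638

1.0638


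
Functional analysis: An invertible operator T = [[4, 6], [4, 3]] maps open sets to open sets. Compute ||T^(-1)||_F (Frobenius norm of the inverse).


det(T) = 4*3 - 6*4 = -12
T^(-1) = (1/-12) * [[3, -6], [-4, 4]] = [[-0.2500, 0.5000], [0.3333, -0.3333]]
||T^(-1)||_F^2 = (-0.2500)^2 + 0.5000^2 + 0.3333^2 + (-0.3333)^2 = 0.5347
||T^(-1)||_F = sqrt(0.5347) = 0.7312

0.7312


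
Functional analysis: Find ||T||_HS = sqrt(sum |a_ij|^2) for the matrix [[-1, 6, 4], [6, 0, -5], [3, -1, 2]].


The Hilbert-Schmidt norm is sqrt(sum of squares of all entries).
Sum of squares = (-1)^2 + 6^2 + 4^2 + 6^2 + 0^2 + (-5)^2 + 3^2 + (-1)^2 + 2^2
= 1 + 36 + 16 + 36 + 0 + 25 + 9 + 1 + 4 = 128
||T||_HS = sqrt(128) = 11.3137

11.3137


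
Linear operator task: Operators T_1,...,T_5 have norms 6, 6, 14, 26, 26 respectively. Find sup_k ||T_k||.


By the Uniform Boundedness Principle, the supremum of norms is finite.
sup_k ||T_k|| = max(6, 6, 14, 26, 26) = 26

26


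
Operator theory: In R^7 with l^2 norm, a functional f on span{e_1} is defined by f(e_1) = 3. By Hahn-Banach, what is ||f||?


The norm of f is given by ||f|| = sup_{||x||=1} |f(x)|.
On span{e_1}, ||e_1|| = 1, so ||f|| = |f(e_1)| / ||e_1||
= |3| / 1 = 3.0000

3.0000


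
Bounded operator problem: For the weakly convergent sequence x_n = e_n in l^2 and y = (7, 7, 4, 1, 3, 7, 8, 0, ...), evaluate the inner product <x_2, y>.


x_2 = e_2 is the standard basis vector with 1 in position 2.
<x_2, y> = y_2 = 7
As n -> infinity, <x_n, y> -> 0, confirming weak convergence of (x_n) to 0.

7


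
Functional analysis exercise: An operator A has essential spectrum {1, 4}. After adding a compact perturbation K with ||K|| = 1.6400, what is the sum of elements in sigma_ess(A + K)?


By Weyl's theorem, the essential spectrum is invariant under compact perturbations.
sigma_ess(A + K) = sigma_ess(A) = {1, 4}
Sum = 1 + 4 = 5

5


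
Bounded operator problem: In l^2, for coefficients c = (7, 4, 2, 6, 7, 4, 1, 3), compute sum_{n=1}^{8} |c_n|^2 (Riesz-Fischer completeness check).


sum |c_n|^2 = 7^2 + 4^2 + 2^2 + 6^2 + 7^2 + 4^2 + 1^2 + 3^2
= 49 + 16 + 4 + 36 + 49 + 16 + 1 + 9
= 180

180


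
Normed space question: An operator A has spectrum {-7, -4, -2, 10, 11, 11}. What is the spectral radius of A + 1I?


Spectrum of A + 1I = {-6, -3, -1, 11, 12, 12}
Spectral radius = max |lambda| over the shifted spectrum
= max(6, 3, 1, 11, 12, 12) = 12

12


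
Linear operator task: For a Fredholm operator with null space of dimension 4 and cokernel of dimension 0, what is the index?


The Fredholm index is defined as ind(T) = dim(ker T) - dim(coker T)
= 4 - 0
= 4

4


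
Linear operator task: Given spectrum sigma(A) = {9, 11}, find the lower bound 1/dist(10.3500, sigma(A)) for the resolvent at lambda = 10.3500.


dist(10.3500, {9, 11}) = min(|10.3500 - 9|, |10.3500 - 11|)
= min(1.3500, 0.6500) = 0.6500
Resolvent bound = 1/0.6500 = 1.5385

1.5385


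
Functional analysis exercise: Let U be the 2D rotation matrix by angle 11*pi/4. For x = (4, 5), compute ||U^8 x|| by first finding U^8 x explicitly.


U is a rotation by theta = 11*pi/4
U^8 = rotation by 8*theta = 88*pi/4 = 0*pi/4 (mod 2*pi)
cos(0*pi/4) = 1.0000, sin(0*pi/4) = 0.0000
U^8 x = (1.0000 * 4 - 0.0000 * 5, 0.0000 * 4 + 1.0000 * 5)
= (4.0000, 5.0000)
||U^8 x|| = sqrt(4.0000^2 + 5.0000^2) = sqrt(41.0000) = 6.4031

6.4031


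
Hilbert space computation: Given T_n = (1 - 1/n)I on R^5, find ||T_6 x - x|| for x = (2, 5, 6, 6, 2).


T_6 x - x = (1 - 1/6)x - x = -x/6
||x|| = sqrt(105) = 10.2470
||T_6 x - x|| = ||x||/6 = 10.2470/6 = 1.7078

1.7078


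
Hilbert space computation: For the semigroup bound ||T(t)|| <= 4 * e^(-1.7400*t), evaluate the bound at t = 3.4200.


||T(3.4200)|| <= 4 * exp(-1.7400 * 3.4200)
= 4 * exp(-5.9508)
= 4 * 0.0026
= 0.0104

0.0104


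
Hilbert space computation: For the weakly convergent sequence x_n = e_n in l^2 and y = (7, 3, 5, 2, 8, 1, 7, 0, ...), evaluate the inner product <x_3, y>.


x_3 = e_3 is the standard basis vector with 1 in position 3.
<x_3, y> = y_3 = 5
As n -> infinity, <x_n, y> -> 0, confirming weak convergence of (x_n) to 0.

5


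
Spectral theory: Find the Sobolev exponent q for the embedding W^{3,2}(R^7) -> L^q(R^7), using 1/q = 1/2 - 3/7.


Using the Sobolev embedding formula: 1/q = 1/p - k/n
1/q = 1/2 - 3/7 = 1/14
q = 1/(1/14) = 14

14.0000


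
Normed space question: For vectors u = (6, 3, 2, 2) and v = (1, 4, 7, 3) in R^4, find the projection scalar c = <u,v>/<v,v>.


Computing <u,v> = 6*1 + 3*4 + 2*7 + 2*3 = 38
Computing <v,v> = 1^2 + 4^2 + 7^2 + 3^2 = 75
Projection coefficient = 38/75 = 0.5067

0.5067


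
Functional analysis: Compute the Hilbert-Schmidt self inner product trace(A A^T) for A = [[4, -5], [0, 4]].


trace(A * A^T) = sum of squares of all entries
= 4^2 + (-5)^2 + 0^2 + 4^2
= 16 + 25 + 0 + 16
= 57

57


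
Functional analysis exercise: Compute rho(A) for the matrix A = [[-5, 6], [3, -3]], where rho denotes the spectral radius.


For a 2x2 matrix, eigenvalues satisfy lambda^2 - (trace)*lambda + det = 0
trace = -5 + -3 = -8
det = -5*-3 - 6*3 = -3
discriminant = (-8)^2 - 4*(-3) = 76
spectral radius = max |eigenvalue| = 8.3589

8.3589


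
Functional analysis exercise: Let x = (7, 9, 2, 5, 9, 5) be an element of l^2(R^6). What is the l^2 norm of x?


The l^2 norm = (sum |x_i|^2)^(1/2)
Sum of 2th powers = 49 + 81 + 4 + 25 + 81 + 25 = 265
||x||_2 = (265)^(1/2) = 16.2788

16.2788


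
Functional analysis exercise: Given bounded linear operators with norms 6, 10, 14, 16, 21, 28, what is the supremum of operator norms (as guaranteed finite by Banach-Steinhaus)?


By the Uniform Boundedness Principle, the supremum of norms is finite.
sup_k ||T_k|| = max(6, 10, 14, 16, 21, 28) = 28

28


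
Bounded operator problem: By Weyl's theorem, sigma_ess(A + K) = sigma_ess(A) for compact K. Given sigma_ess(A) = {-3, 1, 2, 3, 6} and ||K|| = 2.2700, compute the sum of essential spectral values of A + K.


By Weyl's theorem, the essential spectrum is invariant under compact perturbations.
sigma_ess(A + K) = sigma_ess(A) = {-3, 1, 2, 3, 6}
Sum = -3 + 1 + 2 + 3 + 6 = 9

9


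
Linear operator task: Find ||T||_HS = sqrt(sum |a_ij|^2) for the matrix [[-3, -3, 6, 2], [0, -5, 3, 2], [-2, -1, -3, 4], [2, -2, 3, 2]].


The Hilbert-Schmidt norm is sqrt(sum of squares of all entries).
Sum of squares = (-3)^2 + (-3)^2 + 6^2 + 2^2 + 0^2 + (-5)^2 + 3^2 + 2^2 + (-2)^2 + (-1)^2 + (-3)^2 + 4^2 + 2^2 + (-2)^2 + 3^2 + 2^2
= 9 + 9 + 36 + 4 + 0 + 25 + 9 + 4 + 4 + 1 + 9 + 16 + 4 + 4 + 9 + 4 = 147
||T||_HS = sqrt(147) = 12.1244

12.1244


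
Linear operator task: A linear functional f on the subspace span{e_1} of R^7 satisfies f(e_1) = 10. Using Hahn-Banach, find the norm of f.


The norm of f is given by ||f|| = sup_{||x||=1} |f(x)|.
On span{e_1}, ||e_1|| = 1, so ||f|| = |f(e_1)| / ||e_1||
= |10| / 1 = 10.0000

10.0000


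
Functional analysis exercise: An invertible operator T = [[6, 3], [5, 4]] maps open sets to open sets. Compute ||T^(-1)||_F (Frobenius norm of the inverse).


det(T) = 6*4 - 3*5 = 9
T^(-1) = (1/9) * [[4, -3], [-5, 6]] = [[0.4444, -0.3333], [-0.5556, 0.6667]]
||T^(-1)||_F^2 = 0.4444^2 + (-0.3333)^2 + (-0.5556)^2 + 0.6667^2 = 1.0617
||T^(-1)||_F = sqrt(1.0617) = 1.0304

1.0304


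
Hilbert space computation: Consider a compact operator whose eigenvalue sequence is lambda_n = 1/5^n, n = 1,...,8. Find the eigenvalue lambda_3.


The eigenvalue formula gives lambda_3 = 1/5^3
= 1/125
= 0.0080

0.0080


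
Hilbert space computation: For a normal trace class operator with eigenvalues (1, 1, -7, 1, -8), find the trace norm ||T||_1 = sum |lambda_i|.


For a normal operator, singular values equal |eigenvalues|.
Trace norm = sum |lambda_i| = 1 + 1 + 7 + 1 + 8
= 18

18


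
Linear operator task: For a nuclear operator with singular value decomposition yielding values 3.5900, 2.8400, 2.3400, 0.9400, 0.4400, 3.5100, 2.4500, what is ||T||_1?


The nuclear norm is the sum of all singular values.
||T||_1 = 3.5900 + 2.8400 + 2.3400 + 0.9400 + 0.4400 + 3.5100 + 2.4500
= 16.1100

16.1100


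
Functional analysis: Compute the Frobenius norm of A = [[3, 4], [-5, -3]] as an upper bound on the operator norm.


||A||_F^2 = sum a_ij^2
= 3^2 + 4^2 + (-5)^2 + (-3)^2
= 9 + 16 + 25 + 9 = 59
||A||_F = sqrt(59) = 7.6811

7.6811


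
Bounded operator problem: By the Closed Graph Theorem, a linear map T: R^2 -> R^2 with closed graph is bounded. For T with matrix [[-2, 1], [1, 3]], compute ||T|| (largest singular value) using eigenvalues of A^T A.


A^T A = [[5, 1], [1, 10]]
trace(A^T A) = 15, det(A^T A) = 49
discriminant = 15^2 - 4*49 = 29
Largest eigenvalue of A^T A = (trace + sqrt(disc))/2 = 10.1926
||T|| = sqrt(10.1926) = 3.1926

3.1926


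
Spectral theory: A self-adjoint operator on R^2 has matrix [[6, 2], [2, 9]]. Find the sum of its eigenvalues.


For a self-adjoint (symmetric) matrix, the eigenvalues are real.
The sum of eigenvalues equals the trace of the matrix.
trace = 6 + 9 = 15

15


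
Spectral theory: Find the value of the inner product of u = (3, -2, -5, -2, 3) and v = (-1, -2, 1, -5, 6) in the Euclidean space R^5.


Computing the standard inner product <u, v> = sum u_i * v_i
= 3*-1 + -2*-2 + -5*1 + -2*-5 + 3*6
= -3 + 4 + -5 + 10 + 18
= 24

24


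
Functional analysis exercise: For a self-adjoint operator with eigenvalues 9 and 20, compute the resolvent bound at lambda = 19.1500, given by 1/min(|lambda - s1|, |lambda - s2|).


dist(19.1500, {9, 20}) = min(|19.1500 - 9|, |19.1500 - 20|)
= min(10.1500, 0.8500) = 0.8500
Resolvent bound = 1/0.8500 = 1.1765

1.1765


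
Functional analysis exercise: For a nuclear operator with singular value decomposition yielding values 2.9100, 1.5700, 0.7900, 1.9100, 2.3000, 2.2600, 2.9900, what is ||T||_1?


The nuclear norm is the sum of all singular values.
||T||_1 = 2.9100 + 1.5700 + 0.7900 + 1.9100 + 2.3000 + 2.2600 + 2.9900
= 14.7300

14.7300


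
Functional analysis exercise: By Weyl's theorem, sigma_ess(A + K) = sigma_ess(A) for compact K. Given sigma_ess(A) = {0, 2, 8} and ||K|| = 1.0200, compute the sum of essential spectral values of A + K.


By Weyl's theorem, the essential spectrum is invariant under compact perturbations.
sigma_ess(A + K) = sigma_ess(A) = {0, 2, 8}
Sum = 0 + 2 + 8 = 10

10


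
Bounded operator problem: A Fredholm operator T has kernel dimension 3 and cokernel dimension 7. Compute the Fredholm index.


The Fredholm index is defined as ind(T) = dim(ker T) - dim(coker T)
= 3 - 7
= -4

-4


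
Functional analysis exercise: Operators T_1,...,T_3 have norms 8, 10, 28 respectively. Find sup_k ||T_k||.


By the Uniform Boundedness Principle, the supremum of norms is finite.
sup_k ||T_k|| = max(8, 10, 28) = 28

28


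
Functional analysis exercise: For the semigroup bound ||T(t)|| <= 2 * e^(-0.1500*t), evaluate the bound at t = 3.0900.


||T(3.0900)|| <= 2 * exp(-0.1500 * 3.0900)
= 2 * exp(-0.4635)
= 2 * 0.6291
= 1.2582

1.2582


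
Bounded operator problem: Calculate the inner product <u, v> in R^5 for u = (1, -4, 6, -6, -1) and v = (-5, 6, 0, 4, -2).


Computing the standard inner product <u, v> = sum u_i * v_i
= 1*-5 + -4*6 + 6*0 + -6*4 + -1*-2
= -5 + -24 + 0 + -24 + 2
= -51

-51


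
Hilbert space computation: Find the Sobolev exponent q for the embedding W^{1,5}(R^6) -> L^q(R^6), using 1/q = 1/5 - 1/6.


Using the Sobolev embedding formula: 1/q = 1/p - k/n
1/q = 1/5 - 1/6 = 1/30
q = 1/(1/30) = 30

30.0000


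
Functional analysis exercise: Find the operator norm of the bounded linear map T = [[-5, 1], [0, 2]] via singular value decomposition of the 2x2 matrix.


A^T A = [[25, -5], [-5, 5]]
trace(A^T A) = 30, det(A^T A) = 100
discriminant = 30^2 - 4*100 = 500
Largest eigenvalue of A^T A = (trace + sqrt(disc))/2 = 26.1803
||T|| = sqrt(26.1803) = 5.1167

5.1167


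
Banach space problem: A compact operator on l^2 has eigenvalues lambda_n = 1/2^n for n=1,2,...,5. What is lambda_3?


The eigenvalue formula gives lambda_3 = 1/2^3
= 1/8
= 0.1250

0.1250


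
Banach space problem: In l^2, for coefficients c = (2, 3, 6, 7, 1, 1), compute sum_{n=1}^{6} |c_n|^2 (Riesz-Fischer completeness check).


sum |c_n|^2 = 2^2 + 3^2 + 6^2 + 7^2 + 1^2 + 1^2
= 4 + 9 + 36 + 49 + 1 + 1
= 100

100


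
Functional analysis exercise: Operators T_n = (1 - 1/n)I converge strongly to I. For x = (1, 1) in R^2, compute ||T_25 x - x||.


T_25 x - x = (1 - 1/25)x - x = -x/25
||x|| = sqrt(2) = 1.4142
||T_25 x - x|| = ||x||/25 = 1.4142/25 = 0.0566

0.0566


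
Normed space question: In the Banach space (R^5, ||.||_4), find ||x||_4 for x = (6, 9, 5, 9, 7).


The l^4 norm = (sum |x_i|^4)^(1/4)
Sum of 4th powers = 1296 + 6561 + 625 + 6561 + 2401 = 17444
||x||_4 = (17444)^(1/4) = 11.4924

11.4924


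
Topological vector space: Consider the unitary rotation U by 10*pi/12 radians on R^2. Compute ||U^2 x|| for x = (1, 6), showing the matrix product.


U is a rotation by theta = 10*pi/12
U^2 = rotation by 2*theta = 20*pi/12
cos(20*pi/12) = 0.5000, sin(20*pi/12) = -0.8660
U^2 x = (0.5000 * 1 - -0.8660 * 6, -0.8660 * 1 + 0.5000 * 6)
= (5.6962, 2.1340)
||U^2 x|| = sqrt(5.6962^2 + 2.1340^2) = sqrt(37.0000) = 6.0828

6.0828


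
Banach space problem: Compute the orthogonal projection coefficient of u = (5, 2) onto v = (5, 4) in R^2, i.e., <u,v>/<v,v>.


Computing <u,v> = 5*5 + 2*4 = 33
Computing <v,v> = 5^2 + 4^2 = 41
Projection coefficient = 33/41 = 0.8049

0.8049


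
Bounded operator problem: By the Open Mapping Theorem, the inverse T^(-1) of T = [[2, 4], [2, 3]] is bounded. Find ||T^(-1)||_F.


det(T) = 2*3 - 4*2 = -2
T^(-1) = (1/-2) * [[3, -4], [-2, 2]] = [[-1.5000, 2.0000], [1.0000, -1.0000]]
||T^(-1)||_F^2 = (-1.5000)^2 + 2.0000^2 + 1.0000^2 + (-1.0000)^2 = 8.2500
||T^(-1)||_F = sqrt(8.2500) = 2.8723

2.8723


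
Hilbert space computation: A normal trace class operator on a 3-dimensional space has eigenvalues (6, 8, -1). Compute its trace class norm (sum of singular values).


For a normal operator, singular values equal |eigenvalues|.
Trace norm = sum |lambda_i| = 6 + 8 + 1
= 15

15


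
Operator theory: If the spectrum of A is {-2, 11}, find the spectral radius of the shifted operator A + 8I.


Spectrum of A + 8I = {6, 19}
Spectral radius = max |lambda| over the shifted spectrum
= max(6, 19) = 19

19


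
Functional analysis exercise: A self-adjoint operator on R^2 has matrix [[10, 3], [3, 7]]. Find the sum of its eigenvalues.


For a self-adjoint (symmetric) matrix, the eigenvalues are real.
The sum of eigenvalues equals the trace of the matrix.
trace = 10 + 7 = 17

17


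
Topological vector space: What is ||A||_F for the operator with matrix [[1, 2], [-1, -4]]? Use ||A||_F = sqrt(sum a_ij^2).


||A||_F^2 = sum a_ij^2
= 1^2 + 2^2 + (-1)^2 + (-4)^2
= 1 + 4 + 1 + 16 = 22
||A||_F = sqrt(22) = 4.6904

4.6904


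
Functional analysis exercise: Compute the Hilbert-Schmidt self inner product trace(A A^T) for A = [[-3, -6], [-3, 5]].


trace(A * A^T) = sum of squares of all entries
= (-3)^2 + (-6)^2 + (-3)^2 + 5^2
= 9 + 36 + 9 + 25
= 79

79


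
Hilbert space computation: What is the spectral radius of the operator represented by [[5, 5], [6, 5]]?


For a 2x2 matrix, eigenvalues satisfy lambda^2 - (trace)*lambda + det = 0
trace = 5 + 5 = 10
det = 5*5 - 5*6 = -5
discriminant = 10^2 - 4*(-5) = 120
spectral radius = max |eigenvalue| = 10.4772

10.4772


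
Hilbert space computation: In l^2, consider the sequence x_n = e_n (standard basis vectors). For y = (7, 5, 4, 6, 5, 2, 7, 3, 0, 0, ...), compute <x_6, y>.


x_6 = e_6 is the standard basis vector with 1 in position 6.
<x_6, y> = y_6 = 2
As n -> infinity, <x_n, y> -> 0, confirming weak convergence of (x_n) to 0.

2


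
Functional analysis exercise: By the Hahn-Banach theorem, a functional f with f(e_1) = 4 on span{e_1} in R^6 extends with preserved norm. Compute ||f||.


The norm of f is given by ||f|| = sup_{||x||=1} |f(x)|.
On span{e_1}, ||e_1|| = 1, so ||f|| = |f(e_1)| / ||e_1||
= |4| / 1 = 4.0000

4.0000


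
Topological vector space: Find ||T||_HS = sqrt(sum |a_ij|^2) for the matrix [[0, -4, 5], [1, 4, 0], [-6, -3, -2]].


The Hilbert-Schmidt norm is sqrt(sum of squares of all entries).
Sum of squares = 0^2 + (-4)^2 + 5^2 + 1^2 + 4^2 + 0^2 + (-6)^2 + (-3)^2 + (-2)^2
= 0 + 16 + 25 + 1 + 16 + 0 + 36 + 9 + 4 = 107
||T||_HS = sqrt(107) = 10.3441

10.3441


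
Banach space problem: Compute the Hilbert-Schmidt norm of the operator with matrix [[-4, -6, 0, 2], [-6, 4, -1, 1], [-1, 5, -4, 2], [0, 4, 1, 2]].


The Hilbert-Schmidt norm is sqrt(sum of squares of all entries).
Sum of squares = (-4)^2 + (-6)^2 + 0^2 + 2^2 + (-6)^2 + 4^2 + (-1)^2 + 1^2 + (-1)^2 + 5^2 + (-4)^2 + 2^2 + 0^2 + 4^2 + 1^2 + 2^2
= 16 + 36 + 0 + 4 + 36 + 16 + 1 + 1 + 1 + 25 + 16 + 4 + 0 + 16 + 1 + 4 = 177
||T||_HS = sqrt(177) = 13.3041

13.3041


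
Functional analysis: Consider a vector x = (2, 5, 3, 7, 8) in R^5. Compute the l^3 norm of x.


The l^3 norm = (sum |x_i|^3)^(1/3)
Sum of 3th powers = 8 + 125 + 27 + 343 + 512 = 1015
||x||_3 = (1015)^(1/3) = 10.0498

10.0498


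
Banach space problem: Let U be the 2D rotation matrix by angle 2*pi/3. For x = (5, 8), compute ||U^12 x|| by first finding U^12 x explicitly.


U is a rotation by theta = 2*pi/3
U^12 = rotation by 12*theta = 24*pi/3 = 0*pi/3 (mod 2*pi)
cos(0*pi/3) = 1.0000, sin(0*pi/3) = 0.0000
U^12 x = (1.0000 * 5 - 0.0000 * 8, 0.0000 * 5 + 1.0000 * 8)
= (5.0000, 8.0000)
||U^12 x|| = sqrt(5.0000^2 + 8.0000^2) = sqrt(89.0000) = 9.4340

9.4340


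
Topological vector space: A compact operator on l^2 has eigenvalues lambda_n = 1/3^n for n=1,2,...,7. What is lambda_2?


The eigenvalue formula gives lambda_2 = 1/3^2
= 1/9
= 0.1111

0.1111


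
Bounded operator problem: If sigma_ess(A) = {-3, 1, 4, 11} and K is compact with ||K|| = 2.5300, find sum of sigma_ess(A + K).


By Weyl's theorem, the essential spectrum is invariant under compact perturbations.
sigma_ess(A + K) = sigma_ess(A) = {-3, 1, 4, 11}
Sum = -3 + 1 + 4 + 11 = 13

13


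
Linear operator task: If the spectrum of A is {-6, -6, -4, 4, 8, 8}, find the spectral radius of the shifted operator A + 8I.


Spectrum of A + 8I = {2, 2, 4, 12, 16, 16}
Spectral radius = max |lambda| over the shifted spectrum
= max(2, 2, 4, 12, 16, 16) = 16

16


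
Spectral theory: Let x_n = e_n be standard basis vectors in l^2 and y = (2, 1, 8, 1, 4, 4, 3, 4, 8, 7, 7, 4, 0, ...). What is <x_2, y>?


x_2 = e_2 is the standard basis vector with 1 in position 2.
<x_2, y> = y_2 = 1
As n -> infinity, <x_n, y> -> 0, confirming weak convergence of (x_n) to 0.

1


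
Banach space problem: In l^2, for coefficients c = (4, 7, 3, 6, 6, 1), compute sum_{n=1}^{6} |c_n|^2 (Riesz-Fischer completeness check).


sum |c_n|^2 = 4^2 + 7^2 + 3^2 + 6^2 + 6^2 + 1^2
= 16 + 49 + 9 + 36 + 36 + 1
= 147

147


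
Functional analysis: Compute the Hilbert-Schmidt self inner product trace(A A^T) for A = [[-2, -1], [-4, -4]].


trace(A * A^T) = sum of squares of all entries
= (-2)^2 + (-1)^2 + (-4)^2 + (-4)^2
= 4 + 1 + 16 + 16
= 37

37


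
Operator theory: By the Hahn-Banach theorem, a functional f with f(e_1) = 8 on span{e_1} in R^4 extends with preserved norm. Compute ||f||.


The norm of f is given by ||f|| = sup_{||x||=1} |f(x)|.
On span{e_1}, ||e_1|| = 1, so ||f|| = |f(e_1)| / ||e_1||
= |8| / 1 = 8.0000

8.0000


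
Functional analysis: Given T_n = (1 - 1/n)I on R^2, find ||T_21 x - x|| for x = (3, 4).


T_21 x - x = (1 - 1/21)x - x = -x/21
||x|| = sqrt(25) = 5.0000
||T_21 x - x|| = ||x||/21 = 5.0000/21 = 0.2381

0.2381


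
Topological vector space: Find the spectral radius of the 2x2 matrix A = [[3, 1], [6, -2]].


For a 2x2 matrix, eigenvalues satisfy lambda^2 - (trace)*lambda + det = 0
trace = 3 + -2 = 1
det = 3*-2 - 1*6 = -12
discriminant = 1^2 - 4*(-12) = 49
spectral radius = max |eigenvalue| = 4.0000

4.0000


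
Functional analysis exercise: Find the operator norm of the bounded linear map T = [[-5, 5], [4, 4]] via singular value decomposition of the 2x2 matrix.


A^T A = [[41, -9], [-9, 41]]
trace(A^T A) = 82, det(A^T A) = 1600
discriminant = 82^2 - 4*1600 = 324
Largest eigenvalue of A^T A = (trace + sqrt(disc))/2 = 50.0000
||T|| = sqrt(50.0000) = 7.0711

7.0711


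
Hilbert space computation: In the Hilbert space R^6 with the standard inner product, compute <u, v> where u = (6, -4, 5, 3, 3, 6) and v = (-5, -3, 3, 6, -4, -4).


Computing the standard inner product <u, v> = sum u_i * v_i
= 6*-5 + -4*-3 + 5*3 + 3*6 + 3*-4 + 6*-4
= -30 + 12 + 15 + 18 + -12 + -24
= -21

-21


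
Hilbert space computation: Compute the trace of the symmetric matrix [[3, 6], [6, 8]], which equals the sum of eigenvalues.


For a self-adjoint (symmetric) matrix, the eigenvalues are real.
The sum of eigenvalues equals the trace of the matrix.
trace = 3 + 8 = 11

11


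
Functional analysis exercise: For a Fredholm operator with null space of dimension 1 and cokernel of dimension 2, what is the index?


The Fredholm index is defined as ind(T) = dim(ker T) - dim(coker T)
= 1 - 2
= -1

-1


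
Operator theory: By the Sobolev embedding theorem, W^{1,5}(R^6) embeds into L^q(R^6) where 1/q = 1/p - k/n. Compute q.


Using the Sobolev embedding formula: 1/q = 1/p - k/n
1/q = 1/5 - 1/6 = 1/30
q = 1/(1/30) = 30

30.0000


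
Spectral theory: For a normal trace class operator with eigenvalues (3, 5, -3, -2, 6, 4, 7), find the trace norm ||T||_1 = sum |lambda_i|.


For a normal operator, singular values equal |eigenvalues|.
Trace norm = sum |lambda_i| = 3 + 5 + 3 + 2 + 6 + 4 + 7
= 30

30


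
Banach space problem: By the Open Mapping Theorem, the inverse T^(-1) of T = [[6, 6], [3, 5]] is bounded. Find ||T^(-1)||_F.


det(T) = 6*5 - 6*3 = 12
T^(-1) = (1/12) * [[5, -6], [-3, 6]] = [[0.4167, -0.5000], [-0.2500, 0.5000]]
||T^(-1)||_F^2 = 0.4167^2 + (-0.5000)^2 + (-0.2500)^2 + 0.5000^2 = 0.7361
||T^(-1)||_F = sqrt(0.7361) = 0.8580

0.8580


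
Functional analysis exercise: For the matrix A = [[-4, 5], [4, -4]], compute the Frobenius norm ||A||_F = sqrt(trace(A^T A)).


||A||_F^2 = sum a_ij^2
= (-4)^2 + 5^2 + 4^2 + (-4)^2
= 16 + 25 + 16 + 16 = 73
||A||_F = sqrt(73) = 8.5440

8.5440


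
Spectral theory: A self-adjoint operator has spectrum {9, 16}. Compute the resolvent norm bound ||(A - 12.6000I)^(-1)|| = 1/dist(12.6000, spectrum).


dist(12.6000, {9, 16}) = min(|12.6000 - 9|, |12.6000 - 16|)
= min(3.6000, 3.4000) = 3.4000
Resolvent bound = 1/3.4000 = 0.2941

0.2941


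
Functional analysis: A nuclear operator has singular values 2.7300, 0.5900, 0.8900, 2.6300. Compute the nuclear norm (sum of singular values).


The nuclear norm is the sum of all singular values.
||T||_1 = 2.7300 + 0.5900 + 0.8900 + 2.6300
= 6.8400

6.8400


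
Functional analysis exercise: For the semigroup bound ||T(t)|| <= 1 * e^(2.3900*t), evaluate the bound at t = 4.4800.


||T(4.4800)|| <= 1 * exp(2.3900 * 4.4800)
= 1 * exp(10.7072)
= 1 * 44676.3698
= 44676.3698

44676.3698


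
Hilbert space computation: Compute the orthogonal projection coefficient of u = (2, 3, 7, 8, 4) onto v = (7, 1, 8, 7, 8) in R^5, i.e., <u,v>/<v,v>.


Computing <u,v> = 2*7 + 3*1 + 7*8 + 8*7 + 4*8 = 161
Computing <v,v> = 7^2 + 1^2 + 8^2 + 7^2 + 8^2 = 227
Projection coefficient = 161/227 = 0.7093

0.7093


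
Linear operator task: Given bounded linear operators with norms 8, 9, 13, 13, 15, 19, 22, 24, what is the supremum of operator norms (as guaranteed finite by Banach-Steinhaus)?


By the Uniform Boundedness Principle, the supremum of norms is finite.
sup_k ||T_k|| = max(8, 9, 13, 13, 15, 19, 22, 24) = 24

24


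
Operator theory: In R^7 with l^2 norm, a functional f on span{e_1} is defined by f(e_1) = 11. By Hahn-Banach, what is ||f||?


The norm of f is given by ||f|| = sup_{||x||=1} |f(x)|.
On span{e_1}, ||e_1|| = 1, so ||f|| = |f(e_1)| / ||e_1||
= |11| / 1 = 11.0000

11.0000


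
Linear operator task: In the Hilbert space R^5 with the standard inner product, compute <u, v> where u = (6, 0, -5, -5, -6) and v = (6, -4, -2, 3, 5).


Computing the standard inner product <u, v> = sum u_i * v_i
= 6*6 + 0*-4 + -5*-2 + -5*3 + -6*5
= 36 + 0 + 10 + -15 + -30
= 1

1


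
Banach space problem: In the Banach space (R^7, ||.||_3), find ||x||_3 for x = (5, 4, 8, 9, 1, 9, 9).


The l^3 norm = (sum |x_i|^3)^(1/3)
Sum of 3th powers = 125 + 64 + 512 + 729 + 1 + 729 + 729 = 2889
||x||_3 = (2889)^(1/3) = 14.2424

14.2424


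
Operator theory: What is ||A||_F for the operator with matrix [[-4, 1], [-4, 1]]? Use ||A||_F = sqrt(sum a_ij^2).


||A||_F^2 = sum a_ij^2
= (-4)^2 + 1^2 + (-4)^2 + 1^2
= 16 + 1 + 16 + 1 = 34
||A||_F = sqrt(34) = 5.8310

5.8310


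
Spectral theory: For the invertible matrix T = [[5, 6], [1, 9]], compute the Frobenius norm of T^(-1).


det(T) = 5*9 - 6*1 = 39
T^(-1) = (1/39) * [[9, -6], [-1, 5]] = [[0.2308, -0.1538], [-0.0256, 0.1282]]
||T^(-1)||_F^2 = 0.2308^2 + (-0.1538)^2 + (-0.0256)^2 + 0.1282^2 = 0.0940
||T^(-1)||_F = sqrt(0.0940) = 0.3066

0.3066


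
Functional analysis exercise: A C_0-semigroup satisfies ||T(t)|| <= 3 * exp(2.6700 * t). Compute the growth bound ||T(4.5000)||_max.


||T(4.5000)|| <= 3 * exp(2.6700 * 4.5000)
= 3 * exp(12.0150)
= 3 * 165214.5151
= 495643.5453

495643.5453


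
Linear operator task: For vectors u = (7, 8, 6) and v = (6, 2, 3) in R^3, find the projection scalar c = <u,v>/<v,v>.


Computing <u,v> = 7*6 + 8*2 + 6*3 = 76
Computing <v,v> = 6^2 + 2^2 + 3^2 = 49
Projection coefficient = 76/49 = 1.5510

1.5510


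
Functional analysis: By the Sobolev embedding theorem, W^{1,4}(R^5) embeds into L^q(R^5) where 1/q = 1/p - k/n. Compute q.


Using the Sobolev embedding formula: 1/q = 1/p - k/n
1/q = 1/4 - 1/5 = 1/20
q = 1/(1/20) = 20

20.0000


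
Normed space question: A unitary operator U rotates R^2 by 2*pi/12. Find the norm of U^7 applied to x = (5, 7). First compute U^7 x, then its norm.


U is a rotation by theta = 2*pi/12
U^7 = rotation by 7*theta = 14*pi/12
cos(14*pi/12) = -0.8660, sin(14*pi/12) = -0.5000
U^7 x = (-0.8660 * 5 - -0.5000 * 7, -0.5000 * 5 + -0.8660 * 7)
= (-0.8301, -8.5622)
||U^7 x|| = sqrt((-0.8301)^2 + (-8.5622)^2) = sqrt(74.0000) = 8.6023

8.6023


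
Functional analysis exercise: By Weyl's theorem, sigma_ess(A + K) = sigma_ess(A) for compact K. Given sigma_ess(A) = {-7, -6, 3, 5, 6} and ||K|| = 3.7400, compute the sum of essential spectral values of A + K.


By Weyl's theorem, the essential spectrum is invariant under compact perturbations.
sigma_ess(A + K) = sigma_ess(A) = {-7, -6, 3, 5, 6}
Sum = -7 + -6 + 3 + 5 + 6 = 1

1


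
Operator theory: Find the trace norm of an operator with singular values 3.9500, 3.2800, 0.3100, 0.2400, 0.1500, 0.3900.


The nuclear norm is the sum of all singular values.
||T||_1 = 3.9500 + 3.2800 + 0.3100 + 0.2400 + 0.1500 + 0.3900
= 8.3200

8.3200


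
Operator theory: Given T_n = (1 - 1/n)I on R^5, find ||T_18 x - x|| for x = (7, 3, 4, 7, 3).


T_18 x - x = (1 - 1/18)x - x = -x/18
||x|| = sqrt(132) = 11.4891
||T_18 x - x|| = ||x||/18 = 11.4891/18 = 0.6383

0.6383


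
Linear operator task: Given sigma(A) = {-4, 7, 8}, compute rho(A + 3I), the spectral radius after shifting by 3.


Spectrum of A + 3I = {-1, 10, 11}
Spectral radius = max |lambda| over the shifted spectrum
= max(1, 10, 11) = 11

11


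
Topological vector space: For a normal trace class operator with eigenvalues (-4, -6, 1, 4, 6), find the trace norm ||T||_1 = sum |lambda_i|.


For a normal operator, singular values equal |eigenvalues|.
Trace norm = sum |lambda_i| = 4 + 6 + 1 + 4 + 6
= 21

21


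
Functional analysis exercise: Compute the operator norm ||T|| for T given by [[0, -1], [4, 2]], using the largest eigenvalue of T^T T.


A^T A = [[16, 8], [8, 5]]
trace(A^T A) = 21, det(A^T A) = 16
discriminant = 21^2 - 4*16 = 377
Largest eigenvalue of A^T A = (trace + sqrt(disc))/2 = 20.2082
||T|| = sqrt(20.2082) = 4.4954

4.4954


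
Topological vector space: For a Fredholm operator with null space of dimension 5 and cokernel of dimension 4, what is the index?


The Fredholm index is defined as ind(T) = dim(ker T) - dim(coker T)
= 5 - 4
= 1

1


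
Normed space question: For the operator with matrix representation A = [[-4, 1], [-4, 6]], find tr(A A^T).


trace(A * A^T) = sum of squares of all entries
= (-4)^2 + 1^2 + (-4)^2 + 6^2
= 16 + 1 + 16 + 36
= 69

69


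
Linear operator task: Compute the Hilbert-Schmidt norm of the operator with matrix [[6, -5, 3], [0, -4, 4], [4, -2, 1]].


The Hilbert-Schmidt norm is sqrt(sum of squares of all entries).
Sum of squares = 6^2 + (-5)^2 + 3^2 + 0^2 + (-4)^2 + 4^2 + 4^2 + (-2)^2 + 1^2
= 36 + 25 + 9 + 0 + 16 + 16 + 16 + 4 + 1 = 123
||T||_HS = sqrt(123) = 11.0905

11.0905


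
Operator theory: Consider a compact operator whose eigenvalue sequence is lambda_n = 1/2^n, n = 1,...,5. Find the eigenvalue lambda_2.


The eigenvalue formula gives lambda_2 = 1/2^2
= 1/4
= 0.2500

0.2500


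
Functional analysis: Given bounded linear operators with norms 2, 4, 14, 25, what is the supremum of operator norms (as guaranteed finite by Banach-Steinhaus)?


By the Uniform Boundedness Principle, the supremum of norms is finite.
sup_k ||T_k|| = max(2, 4, 14, 25) = 25

25


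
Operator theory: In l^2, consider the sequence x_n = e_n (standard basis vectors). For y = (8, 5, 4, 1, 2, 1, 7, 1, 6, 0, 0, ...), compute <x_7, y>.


x_7 = e_7 is the standard basis vector with 1 in position 7.
<x_7, y> = y_7 = 7
As n -> infinity, <x_n, y> -> 0, confirming weak convergence of (x_n) to 0.

7


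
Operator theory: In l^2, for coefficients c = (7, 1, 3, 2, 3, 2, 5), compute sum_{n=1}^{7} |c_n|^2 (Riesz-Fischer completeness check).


sum |c_n|^2 = 7^2 + 1^2 + 3^2 + 2^2 + 3^2 + 2^2 + 5^2
= 49 + 1 + 9 + 4 + 9 + 4 + 25
= 101

101


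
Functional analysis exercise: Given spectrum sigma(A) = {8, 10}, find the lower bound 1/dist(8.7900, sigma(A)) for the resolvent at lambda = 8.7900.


dist(8.7900, {8, 10}) = min(|8.7900 - 8|, |8.7900 - 10|)
= min(0.7900, 1.2100) = 0.7900
Resolvent bound = 1/0.7900 = 1.2658

1.2658


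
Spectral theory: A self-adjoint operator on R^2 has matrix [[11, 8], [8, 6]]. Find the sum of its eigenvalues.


For a self-adjoint (symmetric) matrix, the eigenvalues are real.
The sum of eigenvalues equals the trace of the matrix.
trace = 11 + 6 = 17

17


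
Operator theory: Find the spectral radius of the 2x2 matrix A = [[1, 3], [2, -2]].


For a 2x2 matrix, eigenvalues satisfy lambda^2 - (trace)*lambda + det = 0
trace = 1 + -2 = -1
det = 1*-2 - 3*2 = -8
discriminant = (-1)^2 - 4*(-8) = 33
spectral radius = max |eigenvalue| = 3.3723

3.3723


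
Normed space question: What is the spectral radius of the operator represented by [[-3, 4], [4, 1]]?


For a 2x2 matrix, eigenvalues satisfy lambda^2 - (trace)*lambda + det = 0
trace = -3 + 1 = -2
det = -3*1 - 4*4 = -19
discriminant = (-2)^2 - 4*(-19) = 80
spectral radius = max |eigenvalue| = 5.4721

5.4721


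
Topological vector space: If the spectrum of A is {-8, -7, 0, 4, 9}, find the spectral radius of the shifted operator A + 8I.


Spectrum of A + 8I = {0, 1, 8, 12, 17}
Spectral radius = max |lambda| over the shifted spectrum
= max(0, 1, 8, 12, 17) = 17

17


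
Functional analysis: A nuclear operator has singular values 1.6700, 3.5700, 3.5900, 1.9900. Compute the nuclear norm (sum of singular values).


The nuclear norm is the sum of all singular values.
||T||_1 = 1.6700 + 3.5700 + 3.5900 + 1.9900
= 10.8200

10.8200


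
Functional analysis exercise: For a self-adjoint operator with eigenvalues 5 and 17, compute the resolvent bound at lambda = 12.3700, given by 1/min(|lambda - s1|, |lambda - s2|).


dist(12.3700, {5, 17}) = min(|12.3700 - 5|, |12.3700 - 17|)
= min(7.3700, 4.6300) = 4.6300
Resolvent bound = 1/4.6300 = 0.2160

0.2160


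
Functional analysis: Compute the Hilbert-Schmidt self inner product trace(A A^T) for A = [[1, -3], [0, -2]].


trace(A * A^T) = sum of squares of all entries
= 1^2 + (-3)^2 + 0^2 + (-2)^2
= 1 + 9 + 0 + 4
= 14

14


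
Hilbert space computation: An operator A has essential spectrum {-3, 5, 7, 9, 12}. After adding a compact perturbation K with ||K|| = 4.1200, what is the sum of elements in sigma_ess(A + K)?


By Weyl's theorem, the essential spectrum is invariant under compact perturbations.
sigma_ess(A + K) = sigma_ess(A) = {-3, 5, 7, 9, 12}
Sum = -3 + 5 + 7 + 9 + 12 = 30

30


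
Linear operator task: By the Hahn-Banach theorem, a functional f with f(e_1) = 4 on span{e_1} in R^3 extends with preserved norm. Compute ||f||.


The norm of f is given by ||f|| = sup_{||x||=1} |f(x)|.
On span{e_1}, ||e_1|| = 1, so ||f|| = |f(e_1)| / ||e_1||
= |4| / 1 = 4.0000

4.0000


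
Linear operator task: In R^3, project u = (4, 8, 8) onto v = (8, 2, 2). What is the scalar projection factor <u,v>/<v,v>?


Computing <u,v> = 4*8 + 8*2 + 8*2 = 64
Computing <v,v> = 8^2 + 2^2 + 2^2 = 72
Projection coefficient = 64/72 = 0.8889

0.8889


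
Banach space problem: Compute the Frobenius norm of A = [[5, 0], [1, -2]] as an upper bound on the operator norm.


||A||_F^2 = sum a_ij^2
= 5^2 + 0^2 + 1^2 + (-2)^2
= 25 + 0 + 1 + 4 = 30
||A||_F = sqrt(30) = 5.4772

5.4772


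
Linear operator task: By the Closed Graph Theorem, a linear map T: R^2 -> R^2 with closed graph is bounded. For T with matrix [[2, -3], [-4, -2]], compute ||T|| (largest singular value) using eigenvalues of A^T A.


A^T A = [[20, 2], [2, 13]]
trace(A^T A) = 33, det(A^T A) = 256
discriminant = 33^2 - 4*256 = 65
Largest eigenvalue of A^T A = (trace + sqrt(disc))/2 = 20.5311
||T|| = sqrt(20.5311) = 4.5311

4.5311


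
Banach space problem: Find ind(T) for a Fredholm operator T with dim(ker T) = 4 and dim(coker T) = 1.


The Fredholm index is defined as ind(T) = dim(ker T) - dim(coker T)
= 4 - 1
= 3

3


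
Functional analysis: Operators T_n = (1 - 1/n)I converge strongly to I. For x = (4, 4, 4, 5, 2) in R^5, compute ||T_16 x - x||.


T_16 x - x = (1 - 1/16)x - x = -x/16
||x|| = sqrt(77) = 8.7750
||T_16 x - x|| = ||x||/16 = 8.7750/16 = 0.5484

0.5484


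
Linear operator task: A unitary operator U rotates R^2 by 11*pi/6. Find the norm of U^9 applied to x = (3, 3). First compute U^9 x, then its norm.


U is a rotation by theta = 11*pi/6
U^9 = rotation by 9*theta = 99*pi/6 = 3*pi/6 (mod 2*pi)
cos(3*pi/6) = 0.0000, sin(3*pi/6) = 1.0000
U^9 x = (0.0000 * 3 - 1.0000 * 3, 1.0000 * 3 + 0.0000 * 3)
= (-3.0000, 3.0000)
||U^9 x|| = sqrt((-3.0000)^2 + 3.0000^2) = sqrt(18.0000) = 4.2426

4.2426


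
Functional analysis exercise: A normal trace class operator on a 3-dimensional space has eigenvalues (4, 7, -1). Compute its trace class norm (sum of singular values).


For a normal operator, singular values equal |eigenvalues|.
Trace norm = sum |lambda_i| = 4 + 7 + 1
= 12

12


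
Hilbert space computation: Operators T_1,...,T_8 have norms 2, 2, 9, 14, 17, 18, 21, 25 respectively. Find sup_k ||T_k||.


By the Uniform Boundedness Principle, the supremum of norms is finite.
sup_k ||T_k|| = max(2, 2, 9, 14, 17, 18, 21, 25) = 25

25


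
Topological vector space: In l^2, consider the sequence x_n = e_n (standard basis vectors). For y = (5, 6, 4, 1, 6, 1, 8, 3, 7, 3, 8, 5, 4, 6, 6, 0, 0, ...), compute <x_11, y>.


x_11 = e_11 is the standard basis vector with 1 in position 11.
<x_11, y> = y_11 = 8
As n -> infinity, <x_n, y> -> 0, confirming weak convergence of (x_n) to 0.

8


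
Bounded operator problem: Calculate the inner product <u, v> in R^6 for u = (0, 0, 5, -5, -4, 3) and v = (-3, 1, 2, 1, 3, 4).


Computing the standard inner product <u, v> = sum u_i * v_i
= 0*-3 + 0*1 + 5*2 + -5*1 + -4*3 + 3*4
= 0 + 0 + 10 + -5 + -12 + 12
= 5

5


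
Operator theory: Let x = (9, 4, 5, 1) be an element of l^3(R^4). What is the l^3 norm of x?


The l^3 norm = (sum |x_i|^3)^(1/3)
Sum of 3th powers = 729 + 64 + 125 + 1 = 919
||x||_3 = (919)^(1/3) = 9.7224

9.7224


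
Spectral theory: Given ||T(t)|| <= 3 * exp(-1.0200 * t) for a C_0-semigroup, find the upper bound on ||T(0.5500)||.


||T(0.5500)|| <= 3 * exp(-1.0200 * 0.5500)
= 3 * exp(-0.5610)
= 3 * 0.5706
= 1.7119

1.7119


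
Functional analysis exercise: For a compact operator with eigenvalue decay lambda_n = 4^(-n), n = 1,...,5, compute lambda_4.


The eigenvalue formula gives lambda_4 = 1/4^4
= 1/256
= 0.0039

0.0039


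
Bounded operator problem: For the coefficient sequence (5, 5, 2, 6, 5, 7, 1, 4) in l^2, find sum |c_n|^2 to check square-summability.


sum |c_n|^2 = 5^2 + 5^2 + 2^2 + 6^2 + 5^2 + 7^2 + 1^2 + 4^2
= 25 + 25 + 4 + 36 + 25 + 49 + 1 + 16
= 181

181


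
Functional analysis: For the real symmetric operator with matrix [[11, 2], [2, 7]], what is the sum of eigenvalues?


For a self-adjoint (symmetric) matrix, the eigenvalues are real.
The sum of eigenvalues equals the trace of the matrix.
trace = 11 + 7 = 18

18


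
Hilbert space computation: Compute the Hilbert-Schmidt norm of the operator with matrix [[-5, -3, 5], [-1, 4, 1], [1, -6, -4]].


The Hilbert-Schmidt norm is sqrt(sum of squares of all entries).
Sum of squares = (-5)^2 + (-3)^2 + 5^2 + (-1)^2 + 4^2 + 1^2 + 1^2 + (-6)^2 + (-4)^2
= 25 + 9 + 25 + 1 + 16 + 1 + 1 + 36 + 16 = 130
||T||_HS = sqrt(130) = 11.4018

11.4018


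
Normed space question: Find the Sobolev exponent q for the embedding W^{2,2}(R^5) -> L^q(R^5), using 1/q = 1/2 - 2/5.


Using the Sobolev embedding formula: 1/q = 1/p - k/n
1/q = 1/2 - 2/5 = 1/10
q = 1/(1/10) = 10

10.0000


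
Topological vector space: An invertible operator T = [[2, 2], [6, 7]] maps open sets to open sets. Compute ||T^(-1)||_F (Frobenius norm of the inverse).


det(T) = 2*7 - 2*6 = 2
T^(-1) = (1/2) * [[7, -2], [-6, 2]] = [[3.5000, -1.0000], [-3.0000, 1.0000]]
||T^(-1)||_F^2 = 3.5000^2 + (-1.0000)^2 + (-3.0000)^2 + 1.0000^2 = 23.2500
||T^(-1)||_F = sqrt(23.2500) = 4.8218

4.8218


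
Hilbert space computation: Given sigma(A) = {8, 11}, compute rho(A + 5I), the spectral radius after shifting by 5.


Spectrum of A + 5I = {13, 16}
Spectral radius = max |lambda| over the shifted spectrum
= max(13, 16) = 16

16


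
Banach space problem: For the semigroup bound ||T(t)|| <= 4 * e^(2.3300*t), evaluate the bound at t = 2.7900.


||T(2.7900)|| <= 4 * exp(2.3300 * 2.7900)
= 4 * exp(6.5007)
= 4 * 665.6074
= 2662.4296

2662.4296


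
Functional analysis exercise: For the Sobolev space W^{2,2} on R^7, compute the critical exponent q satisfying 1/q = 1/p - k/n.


Using the Sobolev embedding formula: 1/q = 1/p - k/n
1/q = 1/2 - 2/7 = 3/14
q = 1/(3/14) = 14/3 = 4.6667

4.6667
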